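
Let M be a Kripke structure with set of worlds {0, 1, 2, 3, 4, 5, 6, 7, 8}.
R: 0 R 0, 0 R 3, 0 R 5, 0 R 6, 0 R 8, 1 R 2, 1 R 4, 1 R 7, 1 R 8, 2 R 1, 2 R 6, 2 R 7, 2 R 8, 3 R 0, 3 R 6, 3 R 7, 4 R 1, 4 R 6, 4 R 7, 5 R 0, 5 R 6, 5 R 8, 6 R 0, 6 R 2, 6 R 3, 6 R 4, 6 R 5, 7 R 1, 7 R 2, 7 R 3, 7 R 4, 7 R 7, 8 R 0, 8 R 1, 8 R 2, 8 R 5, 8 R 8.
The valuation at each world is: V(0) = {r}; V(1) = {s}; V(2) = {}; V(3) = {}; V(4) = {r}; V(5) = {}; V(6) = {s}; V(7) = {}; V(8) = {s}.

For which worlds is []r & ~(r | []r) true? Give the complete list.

Let φ = []r & ~(r | []r). Evaluate φ at each world:
  0 (successors {0, 3, 5, 6, 8}): φ is false.
  1 (successors {2, 4, 7, 8}): φ is false.
  2 (successors {1, 6, 7, 8}): φ is false.
  3 (successors {0, 6, 7}): φ is false.
  4 (successors {1, 6, 7}): φ is false.
  5 (successors {0, 6, 8}): φ is false.
  6 (successors {0, 2, 3, 4, 5}): φ is false.
  7 (successors {1, 2, 3, 4, 7}): φ is false.
  8 (successors {0, 1, 2, 5, 8}): φ is false.
For instance, at 1:
  At 1: []r is false, ~(r | []r) is true, so []r & ~(r | []r) is false.
    At 1: []r requires r at every successor {2, 4, 7, 8}.
      r fails at 2, so []r is false at 1.
    At 1: r | []r is false, so ~(r | []r) is true.
      At 1: r is false, []r is false, so r | []r is false.
Satisfying worlds: none.

none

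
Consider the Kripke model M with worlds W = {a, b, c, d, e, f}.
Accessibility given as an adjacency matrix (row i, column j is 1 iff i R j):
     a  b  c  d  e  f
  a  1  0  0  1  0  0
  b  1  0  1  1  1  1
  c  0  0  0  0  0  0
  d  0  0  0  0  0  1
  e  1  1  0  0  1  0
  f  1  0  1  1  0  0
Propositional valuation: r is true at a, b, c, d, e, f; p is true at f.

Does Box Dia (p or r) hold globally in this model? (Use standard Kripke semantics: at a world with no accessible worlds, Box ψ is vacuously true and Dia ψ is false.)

No

Let φ = Box Dia (p or r). Evaluate φ at each world:
  a (successors {a, d}): φ is true.
  b (successors {a, c, d, e, f}): φ is false.
  c (successors ∅): φ is true.
  d (successors {f}): φ is true.
  e (successors {a, b, e}): φ is true.
  f (successors {a, c, d}): φ is false.
Detail at b (counterexample):
  At b: Box Dia (p or r) requires Dia (p or r) at every successor {a, c, d, e, f}.
    Dia (p or r) fails at c, so Box Dia (p or r) is false at b.
      At c: no accessible worlds, so Dia (p or r) is false.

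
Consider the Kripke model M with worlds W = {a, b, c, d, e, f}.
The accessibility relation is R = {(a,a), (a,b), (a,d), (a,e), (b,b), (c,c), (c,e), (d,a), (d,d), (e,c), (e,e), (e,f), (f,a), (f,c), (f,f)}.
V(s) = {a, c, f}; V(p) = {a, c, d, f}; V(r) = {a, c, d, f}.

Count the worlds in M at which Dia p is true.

Recall that Dia ψ holds at a world iff ψ holds at some accessible world.
Let φ = Dia p. Evaluate φ at each world:
  a (successors {a, b, d, e}): φ is true.
  b (successors {b}): φ is false.
  c (successors {c, e}): φ is true.
  d (successors {a, d}): φ is true.
  e (successors {c, e, f}): φ is true.
  f (successors {a, c, f}): φ is true.
For instance, at d:
  At d: Dia p requires p at some successor in {a, d}.
    p holds at a, so Dia p is true at d.
Satisfying worlds: {a, c, d, e, f}

5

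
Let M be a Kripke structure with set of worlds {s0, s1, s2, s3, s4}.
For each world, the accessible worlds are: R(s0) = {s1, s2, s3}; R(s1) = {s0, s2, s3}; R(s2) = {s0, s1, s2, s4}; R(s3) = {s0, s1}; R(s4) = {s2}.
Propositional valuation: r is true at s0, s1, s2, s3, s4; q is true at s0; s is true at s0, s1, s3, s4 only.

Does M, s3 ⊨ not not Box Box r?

At s3: not Box Box r is false, so not not Box Box r is true.
  At s3: Box Box r is true, so not Box Box r is false.
    At s3: Box Box r requires Box r at every successor {s0, s1}.
      At s0: Box r is true.
      At s1: Box r is true.
    So Box Box r is true at s3.

Yes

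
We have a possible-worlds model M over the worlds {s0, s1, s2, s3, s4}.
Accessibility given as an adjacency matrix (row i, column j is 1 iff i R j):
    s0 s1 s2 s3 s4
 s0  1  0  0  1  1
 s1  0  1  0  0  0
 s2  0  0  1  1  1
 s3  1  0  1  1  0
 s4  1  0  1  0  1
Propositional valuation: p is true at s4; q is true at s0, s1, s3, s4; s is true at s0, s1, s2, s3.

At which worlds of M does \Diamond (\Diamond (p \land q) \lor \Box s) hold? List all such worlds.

Let φ = \Diamond (\Diamond (p \land q) \lor \Box s). Evaluate φ at each world:
  s0 (successors {s0, s3, s4}): φ is true.
  s1 (successors {s1}): φ is true.
  s2 (successors {s2, s3, s4}): φ is true.
  s3 (successors {s0, s2, s3}): φ is true.
  s4 (successors {s0, s2, s4}): φ is true.
For instance, at s3:
  At s3: \Diamond (\Diamond (p \land q) \lor \Box s) requires \Diamond (p \land q) \lor \Box s at some successor in {s0, s2, s3}.
    \Diamond (p \land q) \lor \Box s holds at s0, so \Diamond (\Diamond (p \land q) \lor \Box s) is true at s3.
      At s0: \Diamond (p \land q) is true, \Box s is false, so \Diamond (p \land q) \lor \Box s is true.
Satisfying worlds: {s0, s1, s2, s3, s4}

s0, s1, s2, s3, s4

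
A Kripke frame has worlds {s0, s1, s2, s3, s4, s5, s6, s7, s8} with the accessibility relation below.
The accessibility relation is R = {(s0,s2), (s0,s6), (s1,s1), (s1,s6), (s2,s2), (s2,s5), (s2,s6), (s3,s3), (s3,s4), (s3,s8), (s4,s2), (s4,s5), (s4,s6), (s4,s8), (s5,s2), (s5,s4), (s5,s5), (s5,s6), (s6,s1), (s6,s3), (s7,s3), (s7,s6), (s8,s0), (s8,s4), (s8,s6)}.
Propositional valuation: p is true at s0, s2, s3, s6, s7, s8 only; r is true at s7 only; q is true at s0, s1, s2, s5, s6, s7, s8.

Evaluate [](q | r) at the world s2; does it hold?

At s2: [](q | r) requires q | r at every successor {s2, s5, s6}.
  At s2: q | r is true.
  At s5: q | r is true.
  At s6: q | r is true.
So [](q | r) is true at s2.

Yes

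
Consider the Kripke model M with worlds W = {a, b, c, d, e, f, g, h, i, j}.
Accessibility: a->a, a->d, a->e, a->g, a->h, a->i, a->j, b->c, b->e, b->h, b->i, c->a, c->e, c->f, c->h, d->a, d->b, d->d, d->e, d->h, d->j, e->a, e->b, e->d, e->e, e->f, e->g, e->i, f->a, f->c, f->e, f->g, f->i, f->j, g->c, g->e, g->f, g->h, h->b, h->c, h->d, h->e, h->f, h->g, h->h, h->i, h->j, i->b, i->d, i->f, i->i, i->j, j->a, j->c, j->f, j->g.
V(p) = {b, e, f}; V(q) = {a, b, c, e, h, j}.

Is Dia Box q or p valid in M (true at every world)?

No

Let φ = Dia Box q or p. Evaluate φ at each world:
  a (successors {a, d, e, g, h, i, j}): φ is false.
  b (successors {c, e, h, i}): φ is true.
  c (successors {a, e, f, h}): φ is false.
  d (successors {a, b, d, e, h, j}): φ is false.
  e (successors {a, b, d, e, f, g, i}): φ is true.
  f (successors {a, c, e, g, i, j}): φ is true.
  g (successors {c, e, f, h}): φ is false.
  h (successors {b, c, d, e, f, g, h, i, j}): φ is false.
  i (successors {b, d, f, i, j}): φ is false.
  j (successors {a, c, f, g}): φ is false.
Detail at a (counterexample):
  At a: Dia Box q is false, p is false, so Dia Box q or p is false.
    At a: Dia Box q requires Box q at some successor in {a, d, e, g, h, i, j}.
      At a: Box q is false.
      At d: Box q is false.
      At e: Box q is false.
      At g: Box q is false.
      At h: Box q is false.
      At i: Box q is false.
      At j: Box q is false.
    So Dia Box q is false at a.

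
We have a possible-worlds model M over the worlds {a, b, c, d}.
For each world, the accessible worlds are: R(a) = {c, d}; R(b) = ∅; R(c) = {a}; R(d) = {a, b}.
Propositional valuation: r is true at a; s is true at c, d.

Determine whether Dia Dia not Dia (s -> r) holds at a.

Yes

At a: Dia Dia not Dia (s -> r) requires Dia not Dia (s -> r) at some successor in {c, d}.
  Dia not Dia (s -> r) holds at c, so Dia Dia not Dia (s -> r) is true at a.
    At c: Dia not Dia (s -> r) requires not Dia (s -> r) at some successor in {a}.
      not Dia (s -> r) holds at a, so Dia not Dia (s -> r) is true at c.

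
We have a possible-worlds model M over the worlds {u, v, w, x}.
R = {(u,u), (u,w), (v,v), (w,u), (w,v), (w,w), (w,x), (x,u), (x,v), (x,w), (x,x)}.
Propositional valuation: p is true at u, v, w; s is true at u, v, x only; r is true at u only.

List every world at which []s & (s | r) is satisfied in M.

Let φ = []s & (s | r). Evaluate φ at each world:
  u (successors {u, w}): φ is false.
  v (successors {v}): φ is true.
  w (successors {u, v, w, x}): φ is false.
  x (successors {u, v, w, x}): φ is false.
For instance, at v:
  At v: []s is true, s | r is true, so []s & (s | r) is true.
    At v: []s requires s at every successor {v}.
      At v: s is true.
    So []s is true at v.
Satisfying worlds: {v}

v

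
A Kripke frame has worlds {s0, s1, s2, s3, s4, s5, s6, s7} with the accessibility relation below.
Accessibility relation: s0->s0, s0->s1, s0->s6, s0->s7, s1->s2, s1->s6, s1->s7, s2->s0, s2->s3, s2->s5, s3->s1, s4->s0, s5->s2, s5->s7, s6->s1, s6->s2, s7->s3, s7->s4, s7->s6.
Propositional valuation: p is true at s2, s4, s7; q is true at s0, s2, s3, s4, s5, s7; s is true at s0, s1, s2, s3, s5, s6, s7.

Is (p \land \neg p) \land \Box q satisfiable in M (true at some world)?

No

Let φ = (p \land \neg p) \land \Box q. Evaluate φ at each world:
  s0 (successors {s0, s1, s6, s7}): φ is false.
  s1 (successors {s2, s6, s7}): φ is false.
  s2 (successors {s0, s3, s5}): φ is false.
  s3 (successors {s1}): φ is false.
  s4 (successors {s0}): φ is false.
  s5 (successors {s2, s7}): φ is false.
  s6 (successors {s1, s2}): φ is false.
  s7 (successors {s3, s4, s6}): φ is false.
For instance, at s5:
  At s5: p \land \neg p is false, \Box q is true, so (p \land \neg p) \land \Box q is false.
    At s5: \Box q requires q at every successor {s2, s7}.
      At s2: q is true.
      At s7: q is true.
    So \Box q is true at s5.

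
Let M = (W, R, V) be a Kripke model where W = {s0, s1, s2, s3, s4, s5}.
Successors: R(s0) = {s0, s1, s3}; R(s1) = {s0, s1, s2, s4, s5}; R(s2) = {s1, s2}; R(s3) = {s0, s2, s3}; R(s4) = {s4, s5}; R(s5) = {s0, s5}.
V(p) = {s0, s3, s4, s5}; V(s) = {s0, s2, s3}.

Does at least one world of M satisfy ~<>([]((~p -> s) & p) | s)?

Let φ = ~<>([]((~p -> s) & p) | s). Evaluate φ at each world:
  s0 (successors {s0, s1, s3}): φ is false.
  s1 (successors {s0, s1, s2, s4, s5}): φ is false.
  s2 (successors {s1, s2}): φ is false.
  s3 (successors {s0, s2, s3}): φ is false.
  s4 (successors {s4, s5}): φ is false.
  s5 (successors {s0, s5}): φ is false.
For instance, at s4:
  At s4: <>([]((~p -> s) & p) | s) is true, so ~<>([]((~p -> s) & p) | s) is false.
    At s4: <>([]((~p -> s) & p) | s) requires []((~p -> s) & p) | s at some successor in {s4, s5}.
      []((~p -> s) & p) | s holds at s4, so <>([]((~p -> s) & p) | s) is true at s4.

No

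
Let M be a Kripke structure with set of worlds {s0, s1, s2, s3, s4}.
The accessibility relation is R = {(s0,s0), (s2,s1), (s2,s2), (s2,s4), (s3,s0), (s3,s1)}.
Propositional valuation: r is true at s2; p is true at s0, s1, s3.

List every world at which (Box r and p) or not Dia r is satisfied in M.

Let φ = (Box r and p) or not Dia r. Evaluate φ at each world:
  s0 (successors {s0}): φ is true.
  s1 (successors ∅): φ is true.
  s2 (successors {s1, s2, s4}): φ is false.
  s3 (successors {s0, s1}): φ is true.
  s4 (successors ∅): φ is true.
For instance, at s2:
  At s2: Box r and p is false, not Dia r is false, so (Box r and p) or not Dia r is false.
    At s2: Box r is false, p is false, so Box r and p is false.
      At s2: Box r requires r at every successor {s1, s2, s4}.
        r fails at s1, so Box r is false at s2.
    At s2: Dia r is true, so not Dia r is false.
      At s2: Dia r requires r at some successor in {s1, s2, s4}.
        r holds at s2, so Dia r is true at s2.
Satisfying worlds: {s0, s1, s3, s4}

s0, s1, s3, s4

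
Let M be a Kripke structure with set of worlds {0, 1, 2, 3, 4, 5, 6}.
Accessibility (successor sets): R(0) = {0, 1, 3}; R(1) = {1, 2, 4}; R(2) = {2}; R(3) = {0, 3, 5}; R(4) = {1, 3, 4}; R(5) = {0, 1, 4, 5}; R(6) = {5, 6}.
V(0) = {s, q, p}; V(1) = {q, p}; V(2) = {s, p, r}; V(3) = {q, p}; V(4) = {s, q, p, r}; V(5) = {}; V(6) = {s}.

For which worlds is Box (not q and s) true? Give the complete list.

Recall that Box ψ holds at a world iff ψ holds at every accessible world, and Dia ψ holds iff ψ holds at some accessible world.
Let φ = Box (not q and s). Evaluate φ at each world:
  0 (successors {0, 1, 3}): φ is false.
  1 (successors {1, 2, 4}): φ is false.
  2 (successors {2}): φ is true.
  3 (successors {0, 3, 5}): φ is false.
  4 (successors {1, 3, 4}): φ is false.
  5 (successors {0, 1, 4, 5}): φ is false.
  6 (successors {5, 6}): φ is false.
For instance, at 5:
  At 5: Box (not q and s) requires not q and s at every successor {0, 1, 4, 5}.
    not q and s fails at 0, so Box (not q and s) is false at 5.
Satisfying worlds: {2}

2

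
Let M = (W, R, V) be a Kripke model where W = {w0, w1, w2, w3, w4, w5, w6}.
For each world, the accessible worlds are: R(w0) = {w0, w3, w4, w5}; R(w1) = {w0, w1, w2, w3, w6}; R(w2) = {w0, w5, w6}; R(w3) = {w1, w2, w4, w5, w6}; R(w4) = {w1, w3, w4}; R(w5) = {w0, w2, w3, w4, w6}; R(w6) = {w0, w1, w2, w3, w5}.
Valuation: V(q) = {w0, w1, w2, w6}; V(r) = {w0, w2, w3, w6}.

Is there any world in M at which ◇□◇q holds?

Let φ = ◇□◇q. Evaluate φ at each world:
  w0 (successors {w0, w3, w4, w5}): φ is true.
  w1 (successors {w0, w1, w2, w3, w6}): φ is true.
  w2 (successors {w0, w5, w6}): φ is true.
  w3 (successors {w1, w2, w4, w5, w6}): φ is true.
  w4 (successors {w1, w3, w4}): φ is true.
  w5 (successors {w0, w2, w3, w4, w6}): φ is true.
  w6 (successors {w0, w1, w2, w3, w5}): φ is true.
Detail at w0 (witness):
  At w0: ◇□◇q requires □◇q at some successor in {w0, w3, w4, w5}.
    □◇q holds at w0, so ◇□◇q is true at w0.
      At w0: □◇q requires ◇q at every successor {w0, w3, w4, w5}.
        At w0: ◇q is true.
        At w3: ◇q is true.
        At w4: ◇q is true.
        At w5: ◇q is true.
      So □◇q is true at w0.

Yes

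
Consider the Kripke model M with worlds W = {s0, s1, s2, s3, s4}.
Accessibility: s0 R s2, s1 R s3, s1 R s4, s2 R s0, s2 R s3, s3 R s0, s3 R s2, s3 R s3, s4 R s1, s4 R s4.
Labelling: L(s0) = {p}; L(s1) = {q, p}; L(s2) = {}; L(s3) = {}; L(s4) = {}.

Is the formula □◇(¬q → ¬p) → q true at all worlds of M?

Recall that □ψ holds at a world iff ψ holds at every accessible world, and ◇ψ holds iff ψ holds at some accessible world.
Let φ = □◇(¬q → ¬p) → q. Evaluate φ at each world:
  s0 (successors {s2}): φ is false.
  s1 (successors {s3, s4}): φ is true.
  s2 (successors {s0, s3}): φ is false.
  s3 (successors {s0, s2, s3}): φ is false.
  s4 (successors {s1, s4}): φ is false.
Detail at s0 (counterexample):
  At s0: □◇(¬q → ¬p) is true, q is false, so □◇(¬q → ¬p) → q is false.
    At s0: □◇(¬q → ¬p) requires ◇(¬q → ¬p) at every successor {s2}.
      At s2: ◇(¬q → ¬p) is true.
    So □◇(¬q → ¬p) is true at s0.

No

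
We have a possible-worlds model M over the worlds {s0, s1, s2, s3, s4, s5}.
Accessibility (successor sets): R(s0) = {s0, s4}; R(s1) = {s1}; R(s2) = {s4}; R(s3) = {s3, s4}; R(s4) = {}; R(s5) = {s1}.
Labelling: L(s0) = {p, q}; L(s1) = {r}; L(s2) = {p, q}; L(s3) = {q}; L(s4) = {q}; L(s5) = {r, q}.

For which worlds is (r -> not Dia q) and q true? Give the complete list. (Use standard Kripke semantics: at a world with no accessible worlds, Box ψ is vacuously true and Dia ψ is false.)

Recall that Dia ψ holds at a world iff ψ holds at some accessible world.
Let φ = (r -> not Dia q) and q. Evaluate φ at each world:
  s0 (successors {s0, s4}): φ is true.
  s1 (successors {s1}): φ is false.
  s2 (successors {s4}): φ is true.
  s3 (successors {s3, s4}): φ is true.
  s4 (successors ∅): φ is true.
  s5 (successors {s1}): φ is true.
For instance, at s2:
  At s2: r -> not Dia q is true, q is true, so (r -> not Dia q) and q is true.
    At s2: r is false, not Dia q is false, so r -> not Dia q is true.
      At s2: Dia q is true, so not Dia q is false.
Satisfying worlds: {s0, s2, s3, s4, s5}

s0, s2, s3, s4, s5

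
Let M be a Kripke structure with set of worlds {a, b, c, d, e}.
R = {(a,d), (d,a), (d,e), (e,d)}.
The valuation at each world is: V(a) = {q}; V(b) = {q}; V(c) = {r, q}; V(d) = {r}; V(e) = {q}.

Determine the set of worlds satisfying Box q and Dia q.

Recall that Box ψ holds at a world iff ψ holds at every accessible world, and Dia ψ holds iff ψ holds at some accessible world.
Let φ = Box q and Dia q. Evaluate φ at each world:
  a (successors {d}): φ is false.
  b (successors ∅): φ is false.
  c (successors ∅): φ is false.
  d (successors {a, e}): φ is true.
  e (successors {d}): φ is false.
For instance, at d:
  At d: Box q is true, Dia q is true, so Box q and Dia q is true.
    At d: Box q requires q at every successor {a, e}.
      At a: q is true.
      At e: q is true.
    So Box q is true at d.
    At d: Dia q requires q at some successor in {a, e}.
      q holds at a, so Dia q is true at d.
Satisfying worlds: {d}

d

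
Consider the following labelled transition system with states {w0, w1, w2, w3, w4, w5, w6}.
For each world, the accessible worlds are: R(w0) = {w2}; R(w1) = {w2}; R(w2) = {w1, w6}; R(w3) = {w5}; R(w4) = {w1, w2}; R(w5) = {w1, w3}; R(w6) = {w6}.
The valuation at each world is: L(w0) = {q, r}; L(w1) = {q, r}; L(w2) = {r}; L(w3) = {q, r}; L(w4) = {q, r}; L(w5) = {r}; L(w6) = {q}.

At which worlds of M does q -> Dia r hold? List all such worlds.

Recall that Dia ψ holds at a world iff ψ holds at some accessible world.
Let φ = q -> Dia r. Evaluate φ at each world:
  w0 (successors {w2}): φ is true.
  w1 (successors {w2}): φ is true.
  w2 (successors {w1, w6}): φ is true.
  w3 (successors {w5}): φ is true.
  w4 (successors {w1, w2}): φ is true.
  w5 (successors {w1, w3}): φ is true.
  w6 (successors {w6}): φ is false.
For instance, at w0:
  At w0: q is true, Dia r is true, so q -> Dia r is true.
    At w0: Dia r requires r at some successor in {w2}.
      r holds at w2, so Dia r is true at w0.
Satisfying worlds: {w0, w1, w2, w3, w4, w5}

w0, w1, w2, w3, w4, w5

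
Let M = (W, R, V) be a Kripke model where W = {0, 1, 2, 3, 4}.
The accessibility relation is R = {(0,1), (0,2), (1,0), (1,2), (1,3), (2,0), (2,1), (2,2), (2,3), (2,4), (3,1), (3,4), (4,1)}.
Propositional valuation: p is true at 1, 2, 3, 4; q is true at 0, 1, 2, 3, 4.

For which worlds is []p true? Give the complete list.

0, 3, 4

Let φ = []p. Evaluate φ at each world:
  0 (successors {1, 2}): φ is true.
  1 (successors {0, 2, 3}): φ is false.
  2 (successors {0, 1, 2, 3, 4}): φ is false.
  3 (successors {1, 4}): φ is true.
  4 (successors {1}): φ is true.
For instance, at 4:
  At 4: []p requires p at every successor {1}.
    At 1: p is true.
  So []p is true at 4.
Satisfying worlds: {0, 3, 4}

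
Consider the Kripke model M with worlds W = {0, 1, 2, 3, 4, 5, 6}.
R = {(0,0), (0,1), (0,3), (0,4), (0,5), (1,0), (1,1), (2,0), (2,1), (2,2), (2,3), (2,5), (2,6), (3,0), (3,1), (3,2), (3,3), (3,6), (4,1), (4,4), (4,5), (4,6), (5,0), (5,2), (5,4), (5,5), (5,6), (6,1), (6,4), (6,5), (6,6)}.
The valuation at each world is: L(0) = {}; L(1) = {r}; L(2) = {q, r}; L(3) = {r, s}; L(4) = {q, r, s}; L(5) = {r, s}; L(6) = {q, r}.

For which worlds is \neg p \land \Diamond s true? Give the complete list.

Let φ = \neg p \land \Diamond s. Evaluate φ at each world:
  0 (successors {0, 1, 3, 4, 5}): φ is true.
  1 (successors {0, 1}): φ is false.
  2 (successors {0, 1, 2, 3, 5, 6}): φ is true.
  3 (successors {0, 1, 2, 3, 6}): φ is true.
  4 (successors {1, 4, 5, 6}): φ is true.
  5 (successors {0, 2, 4, 5, 6}): φ is true.
  6 (successors {1, 4, 5, 6}): φ is true.
For instance, at 6:
  At 6: \neg p is true, \Diamond s is true, so \neg p \land \Diamond s is true.
    At 6: \Diamond s requires s at some successor in {1, 4, 5, 6}.
      s holds at 4, so \Diamond s is true at 6.
Satisfying worlds: {0, 2, 3, 4, 5, 6}

0, 2, 3, 4, 5, 6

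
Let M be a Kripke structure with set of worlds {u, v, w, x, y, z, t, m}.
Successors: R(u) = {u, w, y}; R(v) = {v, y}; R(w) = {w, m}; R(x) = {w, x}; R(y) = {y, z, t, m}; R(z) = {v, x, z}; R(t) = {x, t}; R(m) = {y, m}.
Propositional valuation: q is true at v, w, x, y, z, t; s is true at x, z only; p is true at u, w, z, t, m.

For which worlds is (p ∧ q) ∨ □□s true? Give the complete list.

w, z, t

Let φ = (p ∧ q) ∨ □□s. Evaluate φ at each world:
  u (successors {u, w, y}): φ is false.
  v (successors {v, y}): φ is false.
  w (successors {w, m}): φ is true.
  x (successors {w, x}): φ is false.
  y (successors {y, z, t, m}): φ is false.
  z (successors {v, x, z}): φ is true.
  t (successors {x, t}): φ is true.
  m (successors {y, m}): φ is false.
For instance, at t:
  At t: p ∧ q is true, □□s is false, so (p ∧ q) ∨ □□s is true.
    At t: □□s requires □s at every successor {x, t}.
      □s fails at x, so □□s is false at t.
Satisfying worlds: {w, z, t}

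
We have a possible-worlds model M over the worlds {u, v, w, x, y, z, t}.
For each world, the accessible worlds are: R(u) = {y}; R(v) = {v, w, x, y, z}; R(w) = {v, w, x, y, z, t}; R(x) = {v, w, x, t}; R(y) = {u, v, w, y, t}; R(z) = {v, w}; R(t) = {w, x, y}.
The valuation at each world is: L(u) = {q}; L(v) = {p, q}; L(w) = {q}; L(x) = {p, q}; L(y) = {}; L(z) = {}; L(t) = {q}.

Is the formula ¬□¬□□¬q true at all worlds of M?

Let φ = ¬□¬□□¬q. Evaluate φ at each world:
  u (successors {y}): φ is false.
  v (successors {v, w, x, y, z}): φ is false.
  w (successors {v, w, x, y, z, t}): φ is false.
  x (successors {v, w, x, t}): φ is false.
  y (successors {u, v, w, y, t}): φ is false.
  z (successors {v, w}): φ is false.
  t (successors {w, x, y}): φ is false.
Detail at u (counterexample):
  At u: □¬□□¬q is true, so ¬□¬□□¬q is false.
    At u: □¬□□¬q requires ¬□□¬q at every successor {y}.
      At y: ¬□□¬q is true.
    So □¬□□¬q is true at u.

No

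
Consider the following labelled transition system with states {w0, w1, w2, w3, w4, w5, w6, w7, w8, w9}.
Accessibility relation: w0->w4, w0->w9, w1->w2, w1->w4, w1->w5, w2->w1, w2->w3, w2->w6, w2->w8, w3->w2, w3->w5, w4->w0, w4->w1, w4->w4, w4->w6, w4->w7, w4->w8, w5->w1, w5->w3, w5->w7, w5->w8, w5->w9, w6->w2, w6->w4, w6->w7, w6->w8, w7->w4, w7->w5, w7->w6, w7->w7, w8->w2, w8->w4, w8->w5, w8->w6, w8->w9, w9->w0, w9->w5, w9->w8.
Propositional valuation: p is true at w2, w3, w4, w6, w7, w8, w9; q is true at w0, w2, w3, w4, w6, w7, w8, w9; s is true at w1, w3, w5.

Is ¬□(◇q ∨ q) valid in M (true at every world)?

No

Recall that □ψ holds at a world iff ψ holds at every accessible world, and ◇ψ holds iff ψ holds at some accessible world.
Let φ = ¬□(◇q ∨ q). Evaluate φ at each world:
  w0 (successors {w4, w9}): φ is false.
  w1 (successors {w2, w4, w5}): φ is false.
  w2 (successors {w1, w3, w6, w8}): φ is false.
  w3 (successors {w2, w5}): φ is false.
  w4 (successors {w0, w1, w4, w6, w7, w8}): φ is false.
  w5 (successors {w1, w3, w7, w8, w9}): φ is false.
  w6 (successors {w2, w4, w7, w8}): φ is false.
  w7 (successors {w4, w5, w6, w7}): φ is false.
  w8 (successors {w2, w4, w5, w6, w9}): φ is false.
  w9 (successors {w0, w5, w8}): φ is false.
Detail at w0 (counterexample):
  At w0: □(◇q ∨ q) is true, so ¬□(◇q ∨ q) is false.
    At w0: □(◇q ∨ q) requires ◇q ∨ q at every successor {w4, w9}.
      At w4: ◇q ∨ q is true.
      At w9: ◇q ∨ q is true.
    So □(◇q ∨ q) is true at w0.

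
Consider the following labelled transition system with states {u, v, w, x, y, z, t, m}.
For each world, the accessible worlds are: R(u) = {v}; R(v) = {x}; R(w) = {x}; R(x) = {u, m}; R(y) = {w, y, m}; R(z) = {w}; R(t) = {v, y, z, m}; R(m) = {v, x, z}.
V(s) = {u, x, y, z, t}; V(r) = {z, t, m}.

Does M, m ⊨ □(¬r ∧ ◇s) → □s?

Yes

At m: □(¬r ∧ ◇s) is false, □s is false, so □(¬r ∧ ◇s) → □s is true.
  At m: □(¬r ∧ ◇s) requires ¬r ∧ ◇s at every successor {v, x, z}.
    ¬r ∧ ◇s fails at z, so □(¬r ∧ ◇s) is false at m.
      At z: ¬r is false, ◇s is false, so ¬r ∧ ◇s is false.
  At m: □s requires s at every successor {v, x, z}.
    s fails at v, so □s is false at m.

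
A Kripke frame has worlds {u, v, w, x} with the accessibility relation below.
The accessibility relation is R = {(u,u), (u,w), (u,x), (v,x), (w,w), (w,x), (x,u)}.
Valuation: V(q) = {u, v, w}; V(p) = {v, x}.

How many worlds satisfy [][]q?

Let φ = [][]q. Evaluate φ at each world:
  u (successors {u, w, x}): φ is false.
  v (successors {x}): φ is true.
  w (successors {w, x}): φ is false.
  x (successors {u}): φ is false.
For instance, at v:
  At v: [][]q requires []q at every successor {x}.
      At x: []q requires q at every successor {u}.
        At u: q is true.
      So []q is true at x.
  So [][]q is true at v.
Satisfying worlds: {v}

1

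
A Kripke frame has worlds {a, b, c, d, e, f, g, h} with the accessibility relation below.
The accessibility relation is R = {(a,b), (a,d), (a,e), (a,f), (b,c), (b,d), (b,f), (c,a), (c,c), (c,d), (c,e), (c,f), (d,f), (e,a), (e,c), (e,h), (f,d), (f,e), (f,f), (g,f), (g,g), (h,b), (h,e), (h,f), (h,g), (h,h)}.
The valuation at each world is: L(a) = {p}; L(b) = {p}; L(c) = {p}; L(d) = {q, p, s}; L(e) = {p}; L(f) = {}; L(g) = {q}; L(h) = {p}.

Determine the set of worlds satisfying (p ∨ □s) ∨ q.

Recall that □ψ holds at a world iff ψ holds at every accessible world, and ◇ψ holds iff ψ holds at some accessible world.
Let φ = (p ∨ □s) ∨ q. Evaluate φ at each world:
  a (successors {b, d, e, f}): φ is true.
  b (successors {c, d, f}): φ is true.
  c (successors {a, c, d, e, f}): φ is true.
  d (successors {f}): φ is true.
  e (successors {a, c, h}): φ is true.
  f (successors {d, e, f}): φ is false.
  g (successors {f, g}): φ is true.
  h (successors {b, e, f, g, h}): φ is true.
For instance, at e:
  At e: p ∨ □s is true, q is false, so (p ∨ □s) ∨ q is true.
    At e: p is true, □s is false, so p ∨ □s is true.
      At e: □s requires s at every successor {a, c, h}.
        s fails at a, so □s is false at e.
Satisfying worlds: {a, b, c, d, e, g, h}

a, b, c, d, e, g, h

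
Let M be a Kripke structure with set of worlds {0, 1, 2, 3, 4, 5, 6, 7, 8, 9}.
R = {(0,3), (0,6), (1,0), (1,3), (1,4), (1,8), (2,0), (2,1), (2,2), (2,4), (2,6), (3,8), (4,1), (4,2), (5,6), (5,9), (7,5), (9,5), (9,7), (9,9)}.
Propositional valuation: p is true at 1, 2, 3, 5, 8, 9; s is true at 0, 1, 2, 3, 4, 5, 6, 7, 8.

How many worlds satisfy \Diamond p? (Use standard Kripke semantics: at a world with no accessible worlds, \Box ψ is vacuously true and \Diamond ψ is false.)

Let φ = \Diamond p. Evaluate φ at each world:
  0 (successors {3, 6}): φ is true.
  1 (successors {0, 3, 4, 8}): φ is true.
  2 (successors {0, 1, 2, 4, 6}): φ is true.
  3 (successors {8}): φ is true.
  4 (successors {1, 2}): φ is true.
  5 (successors {6, 9}): φ is true.
  6 (successors ∅): φ is false.
  7 (successors {5}): φ is true.
  8 (successors ∅): φ is false.
  9 (successors {5, 7, 9}): φ is true.
For instance, at 3:
  At 3: \Diamond p requires p at some successor in {8}.
    p holds at 8, so \Diamond p is true at 3.
Satisfying worlds: {0, 1, 2, 3, 4, 5, 7, 9}

8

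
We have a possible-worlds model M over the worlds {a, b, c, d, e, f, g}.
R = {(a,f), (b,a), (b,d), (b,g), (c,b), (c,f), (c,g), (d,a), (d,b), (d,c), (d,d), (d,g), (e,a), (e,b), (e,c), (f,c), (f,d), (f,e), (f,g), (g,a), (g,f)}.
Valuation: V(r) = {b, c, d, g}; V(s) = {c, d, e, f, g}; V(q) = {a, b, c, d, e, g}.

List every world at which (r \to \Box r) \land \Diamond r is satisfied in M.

e, f

Let φ = (r \to \Box r) \land \Diamond r. Evaluate φ at each world:
  a (successors {f}): φ is false.
  b (successors {a, d, g}): φ is false.
  c (successors {b, f, g}): φ is false.
  d (successors {a, b, c, d, g}): φ is false.
  e (successors {a, b, c}): φ is true.
  f (successors {c, d, e, g}): φ is true.
  g (successors {a, f}): φ is false.
For instance, at d:
  At d: r \to \Box r is false, \Diamond r is true, so (r \to \Box r) \land \Diamond r is false.
    At d: r is true, \Box r is false, so r \to \Box r is false.
      At d: \Box r requires r at every successor {a, b, c, d, g}.
        r fails at a, so \Box r is false at d.
    At d: \Diamond r requires r at some successor in {a, b, c, d, g}.
      r holds at b, so \Diamond r is true at d.
Satisfying worlds: {e, f}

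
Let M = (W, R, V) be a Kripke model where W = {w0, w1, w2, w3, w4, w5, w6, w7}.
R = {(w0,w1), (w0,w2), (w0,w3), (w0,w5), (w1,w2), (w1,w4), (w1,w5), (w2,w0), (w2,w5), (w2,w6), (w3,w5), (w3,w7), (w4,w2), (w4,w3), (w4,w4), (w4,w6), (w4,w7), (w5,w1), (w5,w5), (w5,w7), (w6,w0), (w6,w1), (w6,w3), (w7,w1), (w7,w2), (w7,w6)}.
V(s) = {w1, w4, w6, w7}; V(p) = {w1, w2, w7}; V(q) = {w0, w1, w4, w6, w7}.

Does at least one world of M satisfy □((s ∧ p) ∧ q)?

Let φ = □((s ∧ p) ∧ q). Evaluate φ at each world:
  w0 (successors {w1, w2, w3, w5}): φ is false.
  w1 (successors {w2, w4, w5}): φ is false.
  w2 (successors {w0, w5, w6}): φ is false.
  w3 (successors {w5, w7}): φ is false.
  w4 (successors {w2, w3, w4, w6, w7}): φ is false.
  w5 (successors {w1, w5, w7}): φ is false.
  w6 (successors {w0, w1, w3}): φ is false.
  w7 (successors {w1, w2, w6}): φ is false.
For instance, at w4:
  At w4: □((s ∧ p) ∧ q) requires (s ∧ p) ∧ q at every successor {w2, w3, w4, w6, w7}.
    (s ∧ p) ∧ q fails at w2, so □((s ∧ p) ∧ q) is false at w4.

No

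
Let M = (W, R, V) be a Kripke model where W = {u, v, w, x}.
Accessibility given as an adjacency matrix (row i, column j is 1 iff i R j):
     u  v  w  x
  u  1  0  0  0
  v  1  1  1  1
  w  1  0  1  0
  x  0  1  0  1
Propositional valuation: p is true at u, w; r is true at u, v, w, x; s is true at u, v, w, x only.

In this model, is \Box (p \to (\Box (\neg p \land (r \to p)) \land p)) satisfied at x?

At x: \Box (p \to (\Box (\neg p \land (r \to p)) \land p)) requires p \to (\Box (\neg p \land (r \to p)) \land p) at every successor {v, x}.
    At v: p is false, \Box (\neg p \land (r \to p)) \land p is false, so p \to (\Box (\neg p \land (r \to p)) \land p) is true.
      At v: \Box (\neg p \land (r \to p)) is false, p is false, so \Box (\neg p \land (r \to p)) \land p is false.
    At x: p is false, \Box (\neg p \land (r \to p)) \land p is false, so p \to (\Box (\neg p \land (r \to p)) \land p) is true.
      At x: \Box (\neg p \land (r \to p)) is false, p is false, so \Box (\neg p \land (r \to p)) \land p is false.
So \Box (p \to (\Box (\neg p \land (r \to p)) \land p)) is true at x.

Yes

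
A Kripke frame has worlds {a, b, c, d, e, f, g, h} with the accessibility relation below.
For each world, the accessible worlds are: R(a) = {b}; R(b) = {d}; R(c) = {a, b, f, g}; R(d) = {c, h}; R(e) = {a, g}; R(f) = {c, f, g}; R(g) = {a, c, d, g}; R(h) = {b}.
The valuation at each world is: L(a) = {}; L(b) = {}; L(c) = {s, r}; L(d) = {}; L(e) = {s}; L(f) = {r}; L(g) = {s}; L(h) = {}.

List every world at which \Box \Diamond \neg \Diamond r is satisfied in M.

b, d, e, g

Let φ = \Box \Diamond \neg \Diamond r. Evaluate φ at each world:
  a (successors {b}): φ is false.
  b (successors {d}): φ is true.
  c (successors {a, b, f, g}): φ is false.
  d (successors {c, h}): φ is true.
  e (successors {a, g}): φ is true.
  f (successors {c, f, g}): φ is false.
  g (successors {a, c, d, g}): φ is true.
  h (successors {b}): φ is false.
For instance, at h:
  At h: \Box \Diamond \neg \Diamond r requires \Diamond \neg \Diamond r at every successor {b}.
    \Diamond \neg \Diamond r fails at b, so \Box \Diamond \neg \Diamond r is false at h.
      At b: \Diamond \neg \Diamond r requires \neg \Diamond r at some successor in {d}.
        At d: \neg \Diamond r is false.
      So \Diamond \neg \Diamond r is false at b.
Satisfying worlds: {b, d, e, g}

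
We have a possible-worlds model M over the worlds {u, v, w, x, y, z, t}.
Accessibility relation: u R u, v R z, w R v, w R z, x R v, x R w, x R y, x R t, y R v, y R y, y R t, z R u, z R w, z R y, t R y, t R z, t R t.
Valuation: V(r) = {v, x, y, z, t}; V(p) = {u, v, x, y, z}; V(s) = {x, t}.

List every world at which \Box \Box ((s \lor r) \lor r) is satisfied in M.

Recall that \Box ψ holds at a world iff ψ holds at every accessible world, and \Diamond ψ holds iff ψ holds at some accessible world.
Let φ = \Box \Box ((s \lor r) \lor r). Evaluate φ at each world:
  u (successors {u}): φ is false.
  v (successors {z}): φ is false.
  w (successors {v, z}): φ is false.
  x (successors {v, w, y, t}): φ is true.
  y (successors {v, y, t}): φ is true.
  z (successors {u, w, y}): φ is false.
  t (successors {y, z, t}): φ is false.
For instance, at u:
  At u: \Box \Box ((s \lor r) \lor r) requires \Box ((s \lor r) \lor r) at every successor {u}.
    \Box ((s \lor r) \lor r) fails at u, so \Box \Box ((s \lor r) \lor r) is false at u.
      At u: \Box ((s \lor r) \lor r) requires (s \lor r) \lor r at every successor {u}.
        (s \lor r) \lor r fails at u, so \Box ((s \lor r) \lor r) is false at u.
Satisfying worlds: {x, y}

x, y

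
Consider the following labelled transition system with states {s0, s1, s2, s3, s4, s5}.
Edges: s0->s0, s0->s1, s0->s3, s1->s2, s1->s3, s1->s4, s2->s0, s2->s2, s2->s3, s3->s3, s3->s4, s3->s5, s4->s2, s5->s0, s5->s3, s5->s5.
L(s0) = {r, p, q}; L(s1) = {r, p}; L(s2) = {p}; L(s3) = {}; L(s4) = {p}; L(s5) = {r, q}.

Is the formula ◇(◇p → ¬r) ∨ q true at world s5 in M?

Yes

Recall that ◇ψ holds at a world iff ψ holds at some accessible world.
At s5: ◇(◇p → ¬r) is true, q is true, so ◇(◇p → ¬r) ∨ q is true.
  At s5: ◇(◇p → ¬r) requires ◇p → ¬r at some successor in {s0, s3, s5}.
    ◇p → ¬r holds at s3, so ◇(◇p → ¬r) is true at s5.
      At s3: ◇p is true, ¬r is true, so ◇p → ¬r is true.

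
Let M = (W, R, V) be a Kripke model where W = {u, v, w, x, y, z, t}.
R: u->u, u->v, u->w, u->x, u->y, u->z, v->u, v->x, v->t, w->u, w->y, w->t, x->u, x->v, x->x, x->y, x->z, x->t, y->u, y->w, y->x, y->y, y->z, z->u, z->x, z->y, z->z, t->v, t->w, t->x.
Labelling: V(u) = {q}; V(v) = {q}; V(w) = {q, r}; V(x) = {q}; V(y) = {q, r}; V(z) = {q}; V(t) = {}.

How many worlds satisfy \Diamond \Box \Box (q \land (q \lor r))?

Let φ = \Diamond \Box \Box (q \land (q \lor r)). Evaluate φ at each world:
  u (successors {u, v, w, x, y, z}): φ is true.
  v (successors {u, x, t}): φ is false.
  w (successors {u, y, t}): φ is false.
  x (successors {u, v, x, y, z, t}): φ is false.
  y (successors {u, w, x, y, z}): φ is true.
  z (successors {u, x, y, z}): φ is false.
  t (successors {v, w, x}): φ is true.
For instance, at u:
  At u: \Diamond \Box \Box (q \land (q \lor r)) requires \Box \Box (q \land (q \lor r)) at some successor in {u, v, w, x, y, z}.
    \Box \Box (q \land (q \lor r)) holds at w, so \Diamond \Box \Box (q \land (q \lor r)) is true at u.
      At w: \Box \Box (q \land (q \lor r)) requires \Box (q \land (q \lor r)) at every successor {u, y, t}.
        At u: \Box (q \land (q \lor r)) is true.
        At y: \Box (q \land (q \lor r)) is true.
        At t: \Box (q \land (q \lor r)) is true.
      So \Box \Box (q \land (q \lor r)) is true at w.
Satisfying worlds: {u, y, t}

3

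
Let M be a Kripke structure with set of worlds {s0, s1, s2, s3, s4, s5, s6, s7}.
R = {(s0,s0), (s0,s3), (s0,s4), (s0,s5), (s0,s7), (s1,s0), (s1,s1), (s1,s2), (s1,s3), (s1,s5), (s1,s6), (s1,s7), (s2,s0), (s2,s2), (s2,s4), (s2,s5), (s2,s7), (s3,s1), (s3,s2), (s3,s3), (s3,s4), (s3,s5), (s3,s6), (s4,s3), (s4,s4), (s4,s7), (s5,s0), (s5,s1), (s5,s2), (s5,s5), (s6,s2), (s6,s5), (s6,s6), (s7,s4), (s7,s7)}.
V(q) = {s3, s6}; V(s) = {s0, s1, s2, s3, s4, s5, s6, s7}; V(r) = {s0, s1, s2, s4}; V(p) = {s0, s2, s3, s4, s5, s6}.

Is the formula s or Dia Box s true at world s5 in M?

Recall that Box ψ holds at a world iff ψ holds at every accessible world, and Dia ψ holds iff ψ holds at some accessible world.
At s5: s is true, Dia Box s is true, so s or Dia Box s is true.
  At s5: Dia Box s requires Box s at some successor in {s0, s1, s2, s5}.
    Box s holds at s0, so Dia Box s is true at s5.
      At s0: Box s requires s at every successor {s0, s3, s4, s5, s7}.
        At s0: s is true.
        At s3: s is true.
        At s4: s is true.
        At s5: s is true.
        At s7: s is true.
      So Box s is true at s0.

Yes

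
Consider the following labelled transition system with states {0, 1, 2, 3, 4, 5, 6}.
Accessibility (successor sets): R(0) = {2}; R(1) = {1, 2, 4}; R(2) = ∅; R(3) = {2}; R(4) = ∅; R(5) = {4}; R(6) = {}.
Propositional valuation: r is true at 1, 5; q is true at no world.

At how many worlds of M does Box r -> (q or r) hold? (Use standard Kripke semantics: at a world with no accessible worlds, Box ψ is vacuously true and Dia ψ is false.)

Let φ = Box r -> (q or r). Evaluate φ at each world:
  0 (successors {2}): φ is true.
  1 (successors {1, 2, 4}): φ is true.
  2 (successors ∅): φ is false.
  3 (successors {2}): φ is true.
  4 (successors ∅): φ is false.
  5 (successors {4}): φ is true.
  6 (successors ∅): φ is false.
For instance, at 0:
  At 0: Box r is false, q or r is false, so Box r -> (q or r) is true.
    At 0: Box r requires r at every successor {2}.
      r fails at 2, so Box r is false at 0.
Satisfying worlds: {0, 1, 3, 5}

4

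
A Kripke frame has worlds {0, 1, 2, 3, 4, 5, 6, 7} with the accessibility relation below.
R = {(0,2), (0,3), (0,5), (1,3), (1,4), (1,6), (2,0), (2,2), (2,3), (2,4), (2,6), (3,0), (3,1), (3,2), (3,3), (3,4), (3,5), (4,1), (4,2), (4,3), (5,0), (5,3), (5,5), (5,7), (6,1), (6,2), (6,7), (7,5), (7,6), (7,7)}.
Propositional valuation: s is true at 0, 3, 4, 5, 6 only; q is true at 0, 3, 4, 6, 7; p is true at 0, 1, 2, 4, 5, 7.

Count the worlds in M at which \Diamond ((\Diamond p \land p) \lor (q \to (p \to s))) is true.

8

Let φ = \Diamond ((\Diamond p \land p) \lor (q \to (p \to s))). Evaluate φ at each world:
  0 (successors {2, 3, 5}): φ is true.
  1 (successors {3, 4, 6}): φ is true.
  2 (successors {0, 2, 3, 4, 6}): φ is true.
  3 (successors {0, 1, 2, 3, 4, 5}): φ is true.
  4 (successors {1, 2, 3}): φ is true.
  5 (successors {0, 3, 5, 7}): φ is true.
  6 (successors {1, 2, 7}): φ is true.
  7 (successors {5, 6, 7}): φ is true.
For instance, at 2:
  At 2: \Diamond ((\Diamond p \land p) \lor (q \to (p \to s))) requires (\Diamond p \land p) \lor (q \to (p \to s)) at some successor in {0, 2, 3, 4, 6}.
    (\Diamond p \land p) \lor (q \to (p \to s)) holds at 0, so \Diamond ((\Diamond p \land p) \lor (q \to (p \to s))) is true at 2.
      At 0: \Diamond p \land p is true, q \to (p \to s) is true, so (\Diamond p \land p) \lor (q \to (p \to s)) is true.
Satisfying worlds: {0, 1, 2, 3, 4, 5, 6, 7}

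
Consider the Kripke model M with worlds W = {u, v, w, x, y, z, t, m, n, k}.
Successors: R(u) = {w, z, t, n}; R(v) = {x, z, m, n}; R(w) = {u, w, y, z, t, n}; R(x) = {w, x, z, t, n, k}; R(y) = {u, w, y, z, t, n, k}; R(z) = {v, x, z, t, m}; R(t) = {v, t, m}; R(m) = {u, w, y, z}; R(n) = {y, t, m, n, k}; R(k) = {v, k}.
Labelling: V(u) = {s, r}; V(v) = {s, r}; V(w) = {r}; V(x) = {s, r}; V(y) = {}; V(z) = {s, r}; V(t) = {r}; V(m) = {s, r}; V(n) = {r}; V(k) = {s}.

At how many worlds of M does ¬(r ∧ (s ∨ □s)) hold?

Let φ = ¬(r ∧ (s ∨ □s)). Evaluate φ at each world:
  u (successors {w, z, t, n}): φ is false.
  v (successors {x, z, m, n}): φ is false.
  w (successors {u, w, y, z, t, n}): φ is true.
  x (successors {w, x, z, t, n, k}): φ is false.
  y (successors {u, w, y, z, t, n, k}): φ is true.
  z (successors {v, x, z, t, m}): φ is false.
  t (successors {v, t, m}): φ is true.
  m (successors {u, w, y, z}): φ is false.
  n (successors {y, t, m, n, k}): φ is true.
  k (successors {v, k}): φ is true.
For instance, at m:
  At m: r ∧ (s ∨ □s) is true, so ¬(r ∧ (s ∨ □s)) is false.
    At m: r is true, s ∨ □s is true, so r ∧ (s ∨ □s) is true.
      At m: s is true, □s is false, so s ∨ □s is true.
Satisfying worlds: {w, y, t, n, k}

5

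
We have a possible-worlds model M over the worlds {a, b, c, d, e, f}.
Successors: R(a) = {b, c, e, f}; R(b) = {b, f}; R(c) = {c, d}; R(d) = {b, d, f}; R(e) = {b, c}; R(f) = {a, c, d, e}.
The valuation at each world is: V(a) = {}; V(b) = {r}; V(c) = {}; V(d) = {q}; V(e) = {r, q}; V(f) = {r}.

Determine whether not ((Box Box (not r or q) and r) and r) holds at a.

Yes

Recall that Box ψ holds at a world iff ψ holds at every accessible world, and Dia ψ holds iff ψ holds at some accessible world.
At a: (Box Box (not r or q) and r) and r is false, so not ((Box Box (not r or q) and r) and r) is true.
  At a: Box Box (not r or q) and r is false, r is false, so (Box Box (not r or q) and r) and r is false.
    At a: Box Box (not r or q) is false, r is false, so Box Box (not r or q) and r is false.
      At a: Box Box (not r or q) requires Box (not r or q) at every successor {b, c, e, f}.
        Box (not r or q) fails at b, so Box Box (not r or q) is false at a.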